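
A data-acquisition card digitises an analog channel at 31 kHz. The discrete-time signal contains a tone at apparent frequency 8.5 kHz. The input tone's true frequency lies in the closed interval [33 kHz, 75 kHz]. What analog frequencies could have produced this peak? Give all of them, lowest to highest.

39.5 kHz, 53.5 kHz, 70.5 kHz

Frequencies that alias to 8.5 kHz are k·fs ± 8.5 kHz for integer k ≥ 0.
k=0: 8.5 kHz.
k=1: 22.5 kHz, 39.5 kHz.
k=2: 53.5 kHz, 70.5 kHz.
k=3: 84.5 kHz, 101.5 kHz.
Within [33 kHz, 75 kHz]: 39.5 kHz, 53.5 kHz, 70.5 kHz.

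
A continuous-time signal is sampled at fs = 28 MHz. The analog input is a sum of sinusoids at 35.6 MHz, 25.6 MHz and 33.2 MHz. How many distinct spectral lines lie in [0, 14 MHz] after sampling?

3

fs/2 = 14 MHz.
35.6 MHz mod fs = 7.6 MHz.
7.6 MHz ≤ fs/2 = 14 MHz, appears at 7.6 MHz.
25.6 MHz > fs/2 = 14 MHz, folds to fs − 25.6 MHz = 2.4 MHz.
33.2 MHz mod fs = 5.2 MHz.
5.2 MHz ≤ fs/2 = 14 MHz, appears at 5.2 MHz.
Distinct values: {2.4 MHz, 5.2 MHz, 7.6 MHz} → 3.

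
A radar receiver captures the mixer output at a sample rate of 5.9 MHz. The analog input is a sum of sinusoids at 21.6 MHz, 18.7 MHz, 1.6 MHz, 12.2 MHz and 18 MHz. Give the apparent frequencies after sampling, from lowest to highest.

fs/2 = 2.95 MHz.
21.6 MHz mod fs = 3.9 MHz.
3.9 MHz > fs/2 = 2.95 MHz, folds to fs − 3.9 MHz = 2 MHz.
18.7 MHz mod fs = 1 MHz.
1 MHz ≤ fs/2 = 2.95 MHz, appears at 1 MHz.
1.6 MHz ≤ fs/2 = 2.95 MHz, passes unchanged.
12.2 MHz mod fs = 0.4 MHz.
0.4 MHz ≤ fs/2 = 2.95 MHz, appears at 0.4 MHz.
18 MHz mod fs = 0.3 MHz.
0.3 MHz ≤ fs/2 = 2.95 MHz, appears at 0.3 MHz.
Distinct values: {0.3 MHz, 0.4 MHz, 1 MHz, 1.6 MHz, 2 MHz}.

0.3 MHz, 0.4 MHz, 1 MHz, 1.6 MHz, 2 MHz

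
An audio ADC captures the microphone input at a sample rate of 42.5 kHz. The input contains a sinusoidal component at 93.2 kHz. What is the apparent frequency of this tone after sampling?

8.2 kHz

93.2 kHz mod fs = 8.2 kHz.
8.2 kHz ≤ fs/2 = 21.25 kHz, appears at 8.2 kHz.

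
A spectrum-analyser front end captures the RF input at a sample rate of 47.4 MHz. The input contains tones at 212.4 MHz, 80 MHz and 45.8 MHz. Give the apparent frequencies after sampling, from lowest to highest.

fs/2 = 23.7 MHz.
212.4 MHz mod fs = 22.8 MHz.
22.8 MHz ≤ fs/2 = 23.7 MHz, appears at 22.8 MHz.
80 MHz mod fs = 32.6 MHz.
32.6 MHz > fs/2 = 23.7 MHz, folds to fs − 32.6 MHz = 14.8 MHz.
45.8 MHz > fs/2 = 23.7 MHz, folds to fs − 45.8 MHz = 1.6 MHz.
Distinct values: {1.6 MHz, 14.8 MHz, 22.8 MHz}.

1.6 MHz, 14.8 MHz, 22.8 MHz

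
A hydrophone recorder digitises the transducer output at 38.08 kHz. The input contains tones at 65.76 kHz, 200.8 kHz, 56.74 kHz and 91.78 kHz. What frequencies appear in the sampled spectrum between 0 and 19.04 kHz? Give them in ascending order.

fs/2 = 19.04 kHz.
65.76 kHz mod fs = 27.68 kHz.
27.68 kHz > fs/2 = 19.04 kHz, folds to fs − 27.68 kHz = 10.4 kHz.
200.8 kHz mod fs = 10.4 kHz.
10.4 kHz ≤ fs/2 = 19.04 kHz, appears at 10.4 kHz.
56.74 kHz mod fs = 18.66 kHz.
18.66 kHz ≤ fs/2 = 19.04 kHz, appears at 18.66 kHz.
91.78 kHz mod fs = 15.62 kHz.
15.62 kHz ≤ fs/2 = 19.04 kHz, appears at 15.62 kHz.
Distinct values: {10.4 kHz, 15.62 kHz, 18.66 kHz}.

10.4 kHz, 15.62 kHz, 18.66 kHz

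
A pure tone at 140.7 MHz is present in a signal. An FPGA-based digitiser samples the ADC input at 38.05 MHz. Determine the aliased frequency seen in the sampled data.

140.7 MHz mod fs = 26.55 MHz.
26.55 MHz > fs/2 = 19.025 MHz, folds to fs − 26.55 MHz = 11.5 MHz.

11.5 MHz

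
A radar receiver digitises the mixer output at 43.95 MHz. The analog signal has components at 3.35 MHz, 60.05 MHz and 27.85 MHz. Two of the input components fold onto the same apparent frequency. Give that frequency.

fs/2 = 21.975 MHz.
3.35 MHz ≤ fs/2 = 21.975 MHz, passes unchanged.
60.05 MHz mod fs = 16.1 MHz.
16.1 MHz ≤ fs/2 = 21.975 MHz, appears at 16.1 MHz.
27.85 MHz > fs/2 = 21.975 MHz, folds to fs − 27.85 MHz = 16.1 MHz.
27.85 MHz and 60.05 MHz both map to 16.1 MHz.

16.1 MHz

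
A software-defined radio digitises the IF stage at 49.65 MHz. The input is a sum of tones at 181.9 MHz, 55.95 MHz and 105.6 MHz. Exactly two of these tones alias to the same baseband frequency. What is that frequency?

6.3 MHz

fs/2 = 24.825 MHz.
181.9 MHz mod fs = 32.95 MHz.
32.95 MHz > fs/2 = 24.825 MHz, folds to fs − 32.95 MHz = 16.7 MHz.
55.95 MHz mod fs = 6.3 MHz.
6.3 MHz ≤ fs/2 = 24.825 MHz, appears at 6.3 MHz.
105.6 MHz mod fs = 6.3 MHz.
6.3 MHz ≤ fs/2 = 24.825 MHz, appears at 6.3 MHz.
55.95 MHz and 105.6 MHz both map to 6.3 MHz.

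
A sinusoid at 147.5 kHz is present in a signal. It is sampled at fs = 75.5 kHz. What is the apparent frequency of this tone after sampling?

3.5 kHz

147.5 kHz mod fs = 72 kHz.
72 kHz > fs/2 = 37.75 kHz, folds to fs − 72 kHz = 3.5 kHz.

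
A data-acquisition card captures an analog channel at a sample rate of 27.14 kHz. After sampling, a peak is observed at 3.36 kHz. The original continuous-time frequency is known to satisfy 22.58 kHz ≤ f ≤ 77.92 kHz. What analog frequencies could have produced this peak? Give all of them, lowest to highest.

23.78 kHz, 30.5 kHz, 50.92 kHz, 57.64 kHz

Frequencies that alias to 3.36 kHz are k·fs ± 3.36 kHz for integer k ≥ 0.
k=0: 3.36 kHz.
k=1: 23.78 kHz, 30.5 kHz.
k=2: 50.92 kHz, 57.64 kHz.
k=3: 78.06 kHz, 84.78 kHz.
Within [22.58 kHz, 77.92 kHz]: 23.78 kHz, 30.5 kHz, 50.92 kHz, 57.64 kHz.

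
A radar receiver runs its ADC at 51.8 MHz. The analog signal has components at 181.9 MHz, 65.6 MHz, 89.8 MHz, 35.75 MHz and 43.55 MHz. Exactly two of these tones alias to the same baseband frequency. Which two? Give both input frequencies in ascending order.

fs/2 = 25.9 MHz.
181.9 MHz mod fs = 26.5 MHz.
26.5 MHz > fs/2 = 25.9 MHz, folds to fs − 26.5 MHz = 25.3 MHz.
65.6 MHz mod fs = 13.8 MHz.
13.8 MHz ≤ fs/2 = 25.9 MHz, appears at 13.8 MHz.
89.8 MHz mod fs = 38 MHz.
38 MHz > fs/2 = 25.9 MHz, folds to fs − 38 MHz = 13.8 MHz.
35.75 MHz > fs/2 = 25.9 MHz, folds to fs − 35.75 MHz = 16.05 MHz.
43.55 MHz > fs/2 = 25.9 MHz, folds to fs − 43.55 MHz = 8.25 MHz.
65.6 MHz and 89.8 MHz both map to 13.8 MHz.

65.6 MHz, 89.8 MHz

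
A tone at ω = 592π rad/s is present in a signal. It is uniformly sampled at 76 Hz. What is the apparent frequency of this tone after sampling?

8 Hz

ω = 592π rad/s → f = ω/(2π) = 296 Hz.
296 Hz mod fs = 68 Hz.
68 Hz > fs/2 = 38 Hz, folds to fs − 68 Hz = 8 Hz.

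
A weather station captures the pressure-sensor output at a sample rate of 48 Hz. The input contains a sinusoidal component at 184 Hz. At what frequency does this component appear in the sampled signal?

8 Hz

184 Hz mod fs = 40 Hz.
40 Hz > fs/2 = 24 Hz, folds to fs − 40 Hz = 8 Hz.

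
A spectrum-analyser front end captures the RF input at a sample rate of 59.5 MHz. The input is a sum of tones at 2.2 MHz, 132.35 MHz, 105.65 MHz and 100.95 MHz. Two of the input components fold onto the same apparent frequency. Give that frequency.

fs/2 = 29.75 MHz.
2.2 MHz ≤ fs/2 = 29.75 MHz, passes unchanged.
132.35 MHz mod fs = 13.35 MHz.
13.35 MHz ≤ fs/2 = 29.75 MHz, appears at 13.35 MHz.
105.65 MHz mod fs = 46.15 MHz.
46.15 MHz > fs/2 = 29.75 MHz, folds to fs − 46.15 MHz = 13.35 MHz.
100.95 MHz mod fs = 41.45 MHz.
41.45 MHz > fs/2 = 29.75 MHz, folds to fs − 41.45 MHz = 18.05 MHz.
105.65 MHz and 132.35 MHz both map to 13.35 MHz.

13.35 MHz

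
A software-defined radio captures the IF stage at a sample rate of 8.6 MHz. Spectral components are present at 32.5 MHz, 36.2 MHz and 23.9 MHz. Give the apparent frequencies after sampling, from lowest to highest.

fs/2 = 4.3 MHz.
32.5 MHz mod fs = 6.7 MHz.
6.7 MHz > fs/2 = 4.3 MHz, folds to fs − 6.7 MHz = 1.9 MHz.
36.2 MHz mod fs = 1.8 MHz.
1.8 MHz ≤ fs/2 = 4.3 MHz, appears at 1.8 MHz.
23.9 MHz mod fs = 6.7 MHz.
6.7 MHz > fs/2 = 4.3 MHz, folds to fs − 6.7 MHz = 1.9 MHz.
Distinct values: {1.8 MHz, 1.9 MHz}.

1.8 MHz, 1.9 MHz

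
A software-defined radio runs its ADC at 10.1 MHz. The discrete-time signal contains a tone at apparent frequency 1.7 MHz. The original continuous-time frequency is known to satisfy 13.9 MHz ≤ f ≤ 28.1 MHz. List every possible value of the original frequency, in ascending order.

Frequencies that alias to 1.7 MHz are k·fs ± 1.7 MHz for integer k ≥ 0.
k=0: 1.7 MHz.
k=1: 8.4 MHz, 11.8 MHz.
k=2: 18.5 MHz, 21.9 MHz.
k=3: 28.6 MHz, 32 MHz.
Within [13.9 MHz, 28.1 MHz]: 18.5 MHz, 21.9 MHz.

18.5 MHz, 21.9 MHz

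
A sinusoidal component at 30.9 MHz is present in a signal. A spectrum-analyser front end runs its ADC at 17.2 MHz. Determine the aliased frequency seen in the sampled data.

3.5 MHz

30.9 MHz mod fs = 13.7 MHz.
13.7 MHz > fs/2 = 8.6 MHz, folds to fs − 13.7 MHz = 3.5 MHz.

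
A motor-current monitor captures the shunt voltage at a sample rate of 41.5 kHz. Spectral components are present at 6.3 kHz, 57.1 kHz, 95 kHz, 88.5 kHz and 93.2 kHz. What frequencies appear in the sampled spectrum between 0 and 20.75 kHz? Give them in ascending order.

fs/2 = 20.75 kHz.
6.3 kHz ≤ fs/2 = 20.75 kHz, passes unchanged.
57.1 kHz mod fs = 15.6 kHz.
15.6 kHz ≤ fs/2 = 20.75 kHz, appears at 15.6 kHz.
95 kHz mod fs = 12 kHz.
12 kHz ≤ fs/2 = 20.75 kHz, appears at 12 kHz.
88.5 kHz mod fs = 5.5 kHz.
5.5 kHz ≤ fs/2 = 20.75 kHz, appears at 5.5 kHz.
93.2 kHz mod fs = 10.2 kHz.
10.2 kHz ≤ fs/2 = 20.75 kHz, appears at 10.2 kHz.
Distinct values: {5.5 kHz, 6.3 kHz, 10.2 kHz, 12 kHz, 15.6 kHz}.

5.5 kHz, 6.3 kHz, 10.2 kHz, 12 kHz, 15.6 kHz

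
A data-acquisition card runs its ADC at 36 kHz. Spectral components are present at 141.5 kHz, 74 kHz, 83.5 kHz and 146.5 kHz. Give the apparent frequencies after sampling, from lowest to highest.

fs/2 = 18 kHz.
141.5 kHz mod fs = 33.5 kHz.
33.5 kHz > fs/2 = 18 kHz, folds to fs − 33.5 kHz = 2.5 kHz.
74 kHz mod fs = 2 kHz.
2 kHz ≤ fs/2 = 18 kHz, appears at 2 kHz.
83.5 kHz mod fs = 11.5 kHz.
11.5 kHz ≤ fs/2 = 18 kHz, appears at 11.5 kHz.
146.5 kHz mod fs = 2.5 kHz.
2.5 kHz ≤ fs/2 = 18 kHz, appears at 2.5 kHz.
Distinct values: {2 kHz, 2.5 kHz, 11.5 kHz}.

2 kHz, 2.5 kHz, 11.5 kHz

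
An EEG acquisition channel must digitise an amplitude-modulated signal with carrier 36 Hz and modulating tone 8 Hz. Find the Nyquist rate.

88 Hz

AM sidebands sit at fc ± fm = 28 Hz and 44 Hz.
Highest-frequency component: 44 Hz.
Nyquist rate = 2 × 44 Hz = 88 Hz.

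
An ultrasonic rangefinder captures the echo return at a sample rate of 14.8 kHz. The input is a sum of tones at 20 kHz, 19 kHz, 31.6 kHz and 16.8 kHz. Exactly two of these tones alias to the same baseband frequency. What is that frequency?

2 kHz

fs/2 = 7.4 kHz.
20 kHz mod fs = 5.2 kHz.
5.2 kHz ≤ fs/2 = 7.4 kHz, appears at 5.2 kHz.
19 kHz mod fs = 4.2 kHz.
4.2 kHz ≤ fs/2 = 7.4 kHz, appears at 4.2 kHz.
31.6 kHz mod fs = 2 kHz.
2 kHz ≤ fs/2 = 7.4 kHz, appears at 2 kHz.
16.8 kHz mod fs = 2 kHz.
2 kHz ≤ fs/2 = 7.4 kHz, appears at 2 kHz.
16.8 kHz and 31.6 kHz both map to 2 kHz.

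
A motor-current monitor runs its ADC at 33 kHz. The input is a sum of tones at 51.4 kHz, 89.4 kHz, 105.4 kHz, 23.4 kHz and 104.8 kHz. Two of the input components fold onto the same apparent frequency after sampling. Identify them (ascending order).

23.4 kHz, 89.4 kHz

fs/2 = 16.5 kHz.
51.4 kHz mod fs = 18.4 kHz.
18.4 kHz > fs/2 = 16.5 kHz, folds to fs − 18.4 kHz = 14.6 kHz.
89.4 kHz mod fs = 23.4 kHz.
23.4 kHz > fs/2 = 16.5 kHz, folds to fs − 23.4 kHz = 9.6 kHz.
105.4 kHz mod fs = 6.4 kHz.
6.4 kHz ≤ fs/2 = 16.5 kHz, appears at 6.4 kHz.
23.4 kHz > fs/2 = 16.5 kHz, folds to fs − 23.4 kHz = 9.6 kHz.
104.8 kHz mod fs = 5.8 kHz.
5.8 kHz ≤ fs/2 = 16.5 kHz, appears at 5.8 kHz.
23.4 kHz and 89.4 kHz both map to 9.6 kHz.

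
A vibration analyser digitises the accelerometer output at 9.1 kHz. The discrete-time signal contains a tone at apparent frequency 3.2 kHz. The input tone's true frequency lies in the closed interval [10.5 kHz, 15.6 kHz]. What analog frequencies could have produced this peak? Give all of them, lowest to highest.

12.3 kHz, 15 kHz

Frequencies that alias to 3.2 kHz are k·fs ± 3.2 kHz for integer k ≥ 0.
k=0: 3.2 kHz.
k=1: 5.9 kHz, 12.3 kHz.
k=2: 15 kHz, 21.4 kHz.
k=3: 24.1 kHz, 30.5 kHz.
Within [10.5 kHz, 15.6 kHz]: 12.3 kHz, 15 kHz.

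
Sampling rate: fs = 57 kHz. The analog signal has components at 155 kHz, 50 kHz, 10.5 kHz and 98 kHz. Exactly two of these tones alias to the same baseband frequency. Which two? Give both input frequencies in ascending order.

fs/2 = 28.5 kHz.
155 kHz mod fs = 41 kHz.
41 kHz > fs/2 = 28.5 kHz, folds to fs − 41 kHz = 16 kHz.
50 kHz > fs/2 = 28.5 kHz, folds to fs − 50 kHz = 7 kHz.
10.5 kHz ≤ fs/2 = 28.5 kHz, passes unchanged.
98 kHz mod fs = 41 kHz.
41 kHz > fs/2 = 28.5 kHz, folds to fs − 41 kHz = 16 kHz.
98 kHz and 155 kHz both map to 16 kHz.

98 kHz, 155 kHz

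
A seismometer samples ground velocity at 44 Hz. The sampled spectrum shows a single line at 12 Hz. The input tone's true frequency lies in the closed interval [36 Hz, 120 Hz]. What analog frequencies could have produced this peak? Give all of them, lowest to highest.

56 Hz, 76 Hz, 100 Hz, 120 Hz

Frequencies that alias to 12 Hz are k·fs ± 12 Hz for integer k ≥ 0.
k=0: 12 Hz.
k=1: 32 Hz, 56 Hz.
k=2: 76 Hz, 100 Hz.
k=3: 120 Hz, 144 Hz.
k=4: 164 Hz, 188 Hz.
Within [36 Hz, 120 Hz]: 56 Hz, 76 Hz, 100 Hz, 120 Hz.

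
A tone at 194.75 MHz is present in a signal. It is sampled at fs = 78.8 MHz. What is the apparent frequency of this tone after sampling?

37.15 MHz

194.75 MHz mod fs = 37.15 MHz.
37.15 MHz ≤ fs/2 = 39.4 MHz, appears at 37.15 MHz.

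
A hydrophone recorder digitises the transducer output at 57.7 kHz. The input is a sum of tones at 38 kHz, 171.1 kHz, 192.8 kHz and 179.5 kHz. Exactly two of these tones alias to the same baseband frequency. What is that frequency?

19.7 kHz

fs/2 = 28.85 kHz.
38 kHz > fs/2 = 28.85 kHz, folds to fs − 38 kHz = 19.7 kHz.
171.1 kHz mod fs = 55.7 kHz.
55.7 kHz > fs/2 = 28.85 kHz, folds to fs − 55.7 kHz = 2 kHz.
192.8 kHz mod fs = 19.7 kHz.
19.7 kHz ≤ fs/2 = 28.85 kHz, appears at 19.7 kHz.
179.5 kHz mod fs = 6.4 kHz.
6.4 kHz ≤ fs/2 = 28.85 kHz, appears at 6.4 kHz.
38 kHz and 192.8 kHz both map to 19.7 kHz.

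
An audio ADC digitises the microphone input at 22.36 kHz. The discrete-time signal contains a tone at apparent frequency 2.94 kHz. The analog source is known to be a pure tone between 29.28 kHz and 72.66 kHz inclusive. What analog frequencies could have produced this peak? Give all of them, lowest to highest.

Frequencies that alias to 2.94 kHz are k·fs ± 2.94 kHz for integer k ≥ 0.
k=0: 2.94 kHz.
k=1: 19.42 kHz, 25.3 kHz.
k=2: 41.78 kHz, 47.66 kHz.
k=3: 64.14 kHz, 70.02 kHz.
k=4: 86.5 kHz, 92.38 kHz.
Within [29.28 kHz, 72.66 kHz]: 41.78 kHz, 47.66 kHz, 64.14 kHz, 70.02 kHz.

41.78 kHz, 47.66 kHz, 64.14 kHz, 70.02 kHz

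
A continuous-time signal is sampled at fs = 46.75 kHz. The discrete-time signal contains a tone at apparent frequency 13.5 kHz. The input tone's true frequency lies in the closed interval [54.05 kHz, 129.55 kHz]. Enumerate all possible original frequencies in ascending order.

Frequencies that alias to 13.5 kHz are k·fs ± 13.5 kHz for integer k ≥ 0.
k=0: 13.5 kHz.
k=1: 33.25 kHz, 60.25 kHz.
k=2: 80 kHz, 107 kHz.
k=3: 126.75 kHz, 153.75 kHz.
k=4: 173.5 kHz, 200.5 kHz.
Within [54.05 kHz, 129.55 kHz]: 60.25 kHz, 80 kHz, 107 kHz, 126.75 kHz.

60.25 kHz, 80 kHz, 107 kHz, 126.75 kHz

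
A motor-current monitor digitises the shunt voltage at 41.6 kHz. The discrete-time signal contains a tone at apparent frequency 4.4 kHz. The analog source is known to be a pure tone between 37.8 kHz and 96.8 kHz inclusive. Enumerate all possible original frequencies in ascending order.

46 kHz, 78.8 kHz, 87.6 kHz

Frequencies that alias to 4.4 kHz are k·fs ± 4.4 kHz for integer k ≥ 0.
k=0: 4.4 kHz.
k=1: 37.2 kHz, 46 kHz.
k=2: 78.8 kHz, 87.6 kHz.
k=3: 120.4 kHz, 129.2 kHz.
Within [37.8 kHz, 96.8 kHz]: 46 kHz, 78.8 kHz, 87.6 kHz.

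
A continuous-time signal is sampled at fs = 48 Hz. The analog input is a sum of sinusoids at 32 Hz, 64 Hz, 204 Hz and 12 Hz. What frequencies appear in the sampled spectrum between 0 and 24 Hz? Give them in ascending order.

12 Hz, 16 Hz

fs/2 = 24 Hz.
32 Hz > fs/2 = 24 Hz, folds to fs − 32 Hz = 16 Hz.
64 Hz mod fs = 16 Hz.
16 Hz ≤ fs/2 = 24 Hz, appears at 16 Hz.
204 Hz mod fs = 12 Hz.
12 Hz ≤ fs/2 = 24 Hz, appears at 12 Hz.
12 Hz ≤ fs/2 = 24 Hz, passes unchanged.
Distinct values: {12 Hz, 16 Hz}.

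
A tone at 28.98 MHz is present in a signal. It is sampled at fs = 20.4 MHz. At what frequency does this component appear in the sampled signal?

28.98 MHz mod fs = 8.58 MHz.
8.58 MHz ≤ fs/2 = 10.2 MHz, appears at 8.58 MHz.

8.58 MHz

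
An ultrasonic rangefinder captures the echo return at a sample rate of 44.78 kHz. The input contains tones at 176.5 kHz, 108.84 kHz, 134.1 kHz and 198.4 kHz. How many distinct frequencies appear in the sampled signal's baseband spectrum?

3

fs/2 = 22.39 kHz.
176.5 kHz mod fs = 42.16 kHz.
42.16 kHz > fs/2 = 22.39 kHz, folds to fs − 42.16 kHz = 2.62 kHz.
108.84 kHz mod fs = 19.28 kHz.
19.28 kHz ≤ fs/2 = 22.39 kHz, appears at 19.28 kHz.
134.1 kHz mod fs = 44.54 kHz.
44.54 kHz > fs/2 = 22.39 kHz, folds to fs − 44.54 kHz = 0.24 kHz.
198.4 kHz mod fs = 19.28 kHz.
19.28 kHz ≤ fs/2 = 22.39 kHz, appears at 19.28 kHz.
Distinct values: {0.24 kHz, 2.62 kHz, 19.28 kHz} → 3.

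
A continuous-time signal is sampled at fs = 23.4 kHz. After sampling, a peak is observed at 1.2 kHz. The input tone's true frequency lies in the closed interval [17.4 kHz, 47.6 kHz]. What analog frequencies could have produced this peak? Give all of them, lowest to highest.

22.2 kHz, 24.6 kHz, 45.6 kHz

Frequencies that alias to 1.2 kHz are k·fs ± 1.2 kHz for integer k ≥ 0.
k=0: 1.2 kHz.
k=1: 22.2 kHz, 24.6 kHz.
k=2: 45.6 kHz, 48 kHz.
k=3: 69 kHz, 71.4 kHz.
Within [17.4 kHz, 47.6 kHz]: 22.2 kHz, 24.6 kHz, 45.6 kHz.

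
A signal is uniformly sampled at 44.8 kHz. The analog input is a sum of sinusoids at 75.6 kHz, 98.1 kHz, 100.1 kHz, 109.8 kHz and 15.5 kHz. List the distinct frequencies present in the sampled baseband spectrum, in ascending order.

fs/2 = 22.4 kHz.
75.6 kHz mod fs = 30.8 kHz.
30.8 kHz > fs/2 = 22.4 kHz, folds to fs − 30.8 kHz = 14 kHz.
98.1 kHz mod fs = 8.5 kHz.
8.5 kHz ≤ fs/2 = 22.4 kHz, appears at 8.5 kHz.
100.1 kHz mod fs = 10.5 kHz.
10.5 kHz ≤ fs/2 = 22.4 kHz, appears at 10.5 kHz.
109.8 kHz mod fs = 20.2 kHz.
20.2 kHz ≤ fs/2 = 22.4 kHz, appears at 20.2 kHz.
15.5 kHz ≤ fs/2 = 22.4 kHz, passes unchanged.
Distinct values: {8.5 kHz, 10.5 kHz, 14 kHz, 15.5 kHz, 20.2 kHz}.

8.5 kHz, 10.5 kHz, 14 kHz, 15.5 kHz, 20.2 kHz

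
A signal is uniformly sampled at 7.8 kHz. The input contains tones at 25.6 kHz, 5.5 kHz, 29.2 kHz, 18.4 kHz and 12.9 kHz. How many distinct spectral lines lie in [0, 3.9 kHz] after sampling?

fs/2 = 3.9 kHz.
25.6 kHz mod fs = 2.2 kHz.
2.2 kHz ≤ fs/2 = 3.9 kHz, appears at 2.2 kHz.
5.5 kHz > fs/2 = 3.9 kHz, folds to fs − 5.5 kHz = 2.3 kHz.
29.2 kHz mod fs = 5.8 kHz.
5.8 kHz > fs/2 = 3.9 kHz, folds to fs − 5.8 kHz = 2 kHz.
18.4 kHz mod fs = 2.8 kHz.
2.8 kHz ≤ fs/2 = 3.9 kHz, appears at 2.8 kHz.
12.9 kHz mod fs = 5.1 kHz.
5.1 kHz > fs/2 = 3.9 kHz, folds to fs − 5.1 kHz = 2.7 kHz.
Distinct values: {2 kHz, 2.2 kHz, 2.3 kHz, 2.7 kHz, 2.8 kHz} → 5.

5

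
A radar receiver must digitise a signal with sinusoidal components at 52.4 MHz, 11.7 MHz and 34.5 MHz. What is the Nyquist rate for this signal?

Highest-frequency component: 52.4 MHz.
Nyquist rate = 2 × 52.4 MHz = 104.8 MHz.

104.8 MHz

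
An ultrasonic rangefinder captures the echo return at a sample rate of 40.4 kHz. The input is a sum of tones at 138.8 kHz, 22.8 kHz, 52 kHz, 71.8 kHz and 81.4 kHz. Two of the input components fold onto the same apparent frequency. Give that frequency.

17.6 kHz

fs/2 = 20.2 kHz.
138.8 kHz mod fs = 17.6 kHz.
17.6 kHz ≤ fs/2 = 20.2 kHz, appears at 17.6 kHz.
22.8 kHz > fs/2 = 20.2 kHz, folds to fs − 22.8 kHz = 17.6 kHz.
52 kHz mod fs = 11.6 kHz.
11.6 kHz ≤ fs/2 = 20.2 kHz, appears at 11.6 kHz.
71.8 kHz mod fs = 31.4 kHz.
31.4 kHz > fs/2 = 20.2 kHz, folds to fs − 31.4 kHz = 9 kHz.
81.4 kHz mod fs = 0.6 kHz.
0.6 kHz ≤ fs/2 = 20.2 kHz, appears at 0.6 kHz.
22.8 kHz and 138.8 kHz both map to 17.6 kHz.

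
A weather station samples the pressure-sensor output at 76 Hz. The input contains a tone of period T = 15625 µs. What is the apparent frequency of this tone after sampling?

T = 15625 µs → f = 1/T = 64 Hz.
64 Hz > fs/2 = 38 Hz, folds to fs − 64 Hz = 12 Hz.

12 Hz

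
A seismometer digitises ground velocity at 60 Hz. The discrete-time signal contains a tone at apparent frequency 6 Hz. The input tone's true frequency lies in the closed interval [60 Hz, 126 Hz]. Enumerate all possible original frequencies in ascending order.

66 Hz, 114 Hz, 126 Hz

Frequencies that alias to 6 Hz are k·fs ± 6 Hz for integer k ≥ 0.
k=0: 6 Hz.
k=1: 54 Hz, 66 Hz.
k=2: 114 Hz, 126 Hz.
k=3: 174 Hz, 186 Hz.
Within [60 Hz, 126 Hz]: 66 Hz, 114 Hz, 126 Hz.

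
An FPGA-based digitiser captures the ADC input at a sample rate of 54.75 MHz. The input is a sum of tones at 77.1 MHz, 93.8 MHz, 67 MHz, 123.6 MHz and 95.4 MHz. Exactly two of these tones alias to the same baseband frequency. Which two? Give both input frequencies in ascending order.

fs/2 = 27.375 MHz.
77.1 MHz mod fs = 22.35 MHz.
22.35 MHz ≤ fs/2 = 27.375 MHz, appears at 22.35 MHz.
93.8 MHz mod fs = 39.05 MHz.
39.05 MHz > fs/2 = 27.375 MHz, folds to fs − 39.05 MHz = 15.7 MHz.
67 MHz mod fs = 12.25 MHz.
12.25 MHz ≤ fs/2 = 27.375 MHz, appears at 12.25 MHz.
123.6 MHz mod fs = 14.1 MHz.
14.1 MHz ≤ fs/2 = 27.375 MHz, appears at 14.1 MHz.
95.4 MHz mod fs = 40.65 MHz.
40.65 MHz > fs/2 = 27.375 MHz, folds to fs − 40.65 MHz = 14.1 MHz.
95.4 MHz and 123.6 MHz both map to 14.1 MHz.

95.4 MHz, 123.6 MHz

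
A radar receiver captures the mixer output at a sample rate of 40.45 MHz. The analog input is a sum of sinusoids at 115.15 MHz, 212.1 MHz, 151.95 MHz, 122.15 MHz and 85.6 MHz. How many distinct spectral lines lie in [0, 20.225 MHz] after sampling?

4

fs/2 = 20.225 MHz.
115.15 MHz mod fs = 34.25 MHz.
34.25 MHz > fs/2 = 20.225 MHz, folds to fs − 34.25 MHz = 6.2 MHz.
212.1 MHz mod fs = 9.85 MHz.
9.85 MHz ≤ fs/2 = 20.225 MHz, appears at 9.85 MHz.
151.95 MHz mod fs = 30.6 MHz.
30.6 MHz > fs/2 = 20.225 MHz, folds to fs − 30.6 MHz = 9.85 MHz.
122.15 MHz mod fs = 0.8 MHz.
0.8 MHz ≤ fs/2 = 20.225 MHz, appears at 0.8 MHz.
85.6 MHz mod fs = 4.7 MHz.
4.7 MHz ≤ fs/2 = 20.225 MHz, appears at 4.7 MHz.
Distinct values: {0.8 MHz, 4.7 MHz, 6.2 MHz, 9.85 MHz} → 4.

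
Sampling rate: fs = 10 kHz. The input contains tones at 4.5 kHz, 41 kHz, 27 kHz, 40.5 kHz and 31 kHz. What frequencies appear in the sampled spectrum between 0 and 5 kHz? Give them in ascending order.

fs/2 = 5 kHz.
4.5 kHz ≤ fs/2 = 5 kHz, passes unchanged.
41 kHz mod fs = 1 kHz.
1 kHz ≤ fs/2 = 5 kHz, appears at 1 kHz.
27 kHz mod fs = 7 kHz.
7 kHz > fs/2 = 5 kHz, folds to fs − 7 kHz = 3 kHz.
40.5 kHz mod fs = 0.5 kHz.
0.5 kHz ≤ fs/2 = 5 kHz, appears at 0.5 kHz.
31 kHz mod fs = 1 kHz.
1 kHz ≤ fs/2 = 5 kHz, appears at 1 kHz.
Distinct values: {0.5 kHz, 1 kHz, 3 kHz, 4.5 kHz}.

0.5 kHz, 1 kHz, 3 kHz, 4.5 kHz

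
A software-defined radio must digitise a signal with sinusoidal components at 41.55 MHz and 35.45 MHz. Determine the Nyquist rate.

Highest-frequency component: 41.55 MHz.
Nyquist rate = 2 × 41.55 MHz = 83.1 MHz.

83.1 MHz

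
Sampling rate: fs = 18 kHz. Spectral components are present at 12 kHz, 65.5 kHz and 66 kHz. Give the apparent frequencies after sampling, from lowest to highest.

6 kHz, 6.5 kHz

fs/2 = 9 kHz.
12 kHz > fs/2 = 9 kHz, folds to fs − 12 kHz = 6 kHz.
65.5 kHz mod fs = 11.5 kHz.
11.5 kHz > fs/2 = 9 kHz, folds to fs − 11.5 kHz = 6.5 kHz.
66 kHz mod fs = 12 kHz.
12 kHz > fs/2 = 9 kHz, folds to fs − 12 kHz = 6 kHz.
Distinct values: {6 kHz, 6.5 kHz}.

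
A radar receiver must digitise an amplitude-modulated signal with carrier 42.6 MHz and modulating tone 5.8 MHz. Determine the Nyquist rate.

AM sidebands sit at fc ± fm = 36.8 MHz and 48.4 MHz.
Highest-frequency component: 48.4 MHz.
Nyquist rate = 2 × 48.4 MHz = 96.8 MHz.

96.8 MHz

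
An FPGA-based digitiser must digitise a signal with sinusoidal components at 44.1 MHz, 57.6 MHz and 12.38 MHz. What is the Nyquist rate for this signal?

Highest-frequency component: 57.6 MHz.
Nyquist rate = 2 × 57.6 MHz = 115.2 MHz.

115.2 MHz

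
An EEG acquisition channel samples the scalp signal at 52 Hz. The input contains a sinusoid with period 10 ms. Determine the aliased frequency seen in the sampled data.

T = 10 ms → f = 1/T = 100 Hz.
100 Hz mod fs = 48 Hz.
48 Hz > fs/2 = 26 Hz, folds to fs − 48 Hz = 4 Hz.

4 Hz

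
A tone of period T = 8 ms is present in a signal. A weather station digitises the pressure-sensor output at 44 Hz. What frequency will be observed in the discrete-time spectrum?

7 Hz

T = 8 ms → f = 1/T = 125 Hz.
125 Hz mod fs = 37 Hz.
37 Hz > fs/2 = 22 Hz, folds to fs − 37 Hz = 7 Hz.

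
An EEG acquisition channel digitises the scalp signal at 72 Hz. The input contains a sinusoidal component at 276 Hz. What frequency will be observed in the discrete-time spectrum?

12 Hz

276 Hz mod fs = 60 Hz.
60 Hz > fs/2 = 36 Hz, folds to fs − 60 Hz = 12 Hz.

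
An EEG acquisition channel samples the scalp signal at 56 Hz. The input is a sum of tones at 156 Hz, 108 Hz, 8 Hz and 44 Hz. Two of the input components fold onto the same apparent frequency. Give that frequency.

fs/2 = 28 Hz.
156 Hz mod fs = 44 Hz.
44 Hz > fs/2 = 28 Hz, folds to fs − 44 Hz = 12 Hz.
108 Hz mod fs = 52 Hz.
52 Hz > fs/2 = 28 Hz, folds to fs − 52 Hz = 4 Hz.
8 Hz ≤ fs/2 = 28 Hz, passes unchanged.
44 Hz > fs/2 = 28 Hz, folds to fs − 44 Hz = 12 Hz.
44 Hz and 156 Hz both map to 12 Hz.

12 Hz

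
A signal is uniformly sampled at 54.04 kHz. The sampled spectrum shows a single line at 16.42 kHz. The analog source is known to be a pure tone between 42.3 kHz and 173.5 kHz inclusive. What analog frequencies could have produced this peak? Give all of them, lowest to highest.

70.46 kHz, 91.66 kHz, 124.5 kHz, 145.7 kHz

Frequencies that alias to 16.42 kHz are k·fs ± 16.42 kHz for integer k ≥ 0.
k=0: 16.42 kHz.
k=1: 37.62 kHz, 70.46 kHz.
k=2: 91.66 kHz, 124.5 kHz.
k=3: 145.7 kHz, 178.54 kHz.
k=4: 199.74 kHz, 232.58 kHz.
Within [42.3 kHz, 173.5 kHz]: 70.46 kHz, 91.66 kHz, 124.5 kHz, 145.7 kHz.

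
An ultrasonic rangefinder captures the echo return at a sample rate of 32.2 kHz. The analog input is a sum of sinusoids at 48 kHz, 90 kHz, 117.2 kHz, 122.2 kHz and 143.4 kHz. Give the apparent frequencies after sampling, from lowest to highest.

fs/2 = 16.1 kHz.
48 kHz mod fs = 15.8 kHz.
15.8 kHz ≤ fs/2 = 16.1 kHz, appears at 15.8 kHz.
90 kHz mod fs = 25.6 kHz.
25.6 kHz > fs/2 = 16.1 kHz, folds to fs − 25.6 kHz = 6.6 kHz.
117.2 kHz mod fs = 20.6 kHz.
20.6 kHz > fs/2 = 16.1 kHz, folds to fs − 20.6 kHz = 11.6 kHz.
122.2 kHz mod fs = 25.6 kHz.
25.6 kHz > fs/2 = 16.1 kHz, folds to fs − 25.6 kHz = 6.6 kHz.
143.4 kHz mod fs = 14.6 kHz.
14.6 kHz ≤ fs/2 = 16.1 kHz, appears at 14.6 kHz.
Distinct values: {6.6 kHz, 11.6 kHz, 14.6 kHz, 15.8 kHz}.

6.6 kHz, 11.6 kHz, 14.6 kHz, 15.8 kHz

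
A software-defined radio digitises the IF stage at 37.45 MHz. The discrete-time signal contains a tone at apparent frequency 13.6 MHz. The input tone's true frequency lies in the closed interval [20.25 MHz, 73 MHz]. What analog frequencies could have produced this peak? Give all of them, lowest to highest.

Frequencies that alias to 13.6 MHz are k·fs ± 13.6 MHz for integer k ≥ 0.
k=0: 13.6 MHz.
k=1: 23.85 MHz, 51.05 MHz.
k=2: 61.3 MHz, 88.5 MHz.
k=3: 98.75 MHz, 125.95 MHz.
Within [20.25 MHz, 73 MHz]: 23.85 MHz, 51.05 MHz, 61.3 MHz.

23.85 MHz, 51.05 MHz, 61.3 MHz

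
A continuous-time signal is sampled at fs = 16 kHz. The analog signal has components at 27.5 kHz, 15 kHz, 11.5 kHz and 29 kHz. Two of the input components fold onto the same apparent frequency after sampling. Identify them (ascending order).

11.5 kHz, 27.5 kHz

fs/2 = 8 kHz.
27.5 kHz mod fs = 11.5 kHz.
11.5 kHz > fs/2 = 8 kHz, folds to fs − 11.5 kHz = 4.5 kHz.
15 kHz > fs/2 = 8 kHz, folds to fs − 15 kHz = 1 kHz.
11.5 kHz > fs/2 = 8 kHz, folds to fs − 11.5 kHz = 4.5 kHz.
29 kHz mod fs = 13 kHz.
13 kHz > fs/2 = 8 kHz, folds to fs − 13 kHz = 3 kHz.
11.5 kHz and 27.5 kHz both map to 4.5 kHz.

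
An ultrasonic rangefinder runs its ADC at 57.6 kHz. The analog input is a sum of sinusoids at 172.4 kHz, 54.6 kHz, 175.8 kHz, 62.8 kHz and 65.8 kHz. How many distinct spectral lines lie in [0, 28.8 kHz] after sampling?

fs/2 = 28.8 kHz.
172.4 kHz mod fs = 57.2 kHz.
57.2 kHz > fs/2 = 28.8 kHz, folds to fs − 57.2 kHz = 0.4 kHz.
54.6 kHz > fs/2 = 28.8 kHz, folds to fs − 54.6 kHz = 3 kHz.
175.8 kHz mod fs = 3 kHz.
3 kHz ≤ fs/2 = 28.8 kHz, appears at 3 kHz.
62.8 kHz mod fs = 5.2 kHz.
5.2 kHz ≤ fs/2 = 28.8 kHz, appears at 5.2 kHz.
65.8 kHz mod fs = 8.2 kHz.
8.2 kHz ≤ fs/2 = 28.8 kHz, appears at 8.2 kHz.
Distinct values: {0.4 kHz, 3 kHz, 5.2 kHz, 8.2 kHz} → 4.

4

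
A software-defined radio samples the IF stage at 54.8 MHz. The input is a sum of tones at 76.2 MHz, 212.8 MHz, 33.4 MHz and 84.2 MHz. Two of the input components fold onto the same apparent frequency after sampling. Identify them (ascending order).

fs/2 = 27.4 MHz.
76.2 MHz mod fs = 21.4 MHz.
21.4 MHz ≤ fs/2 = 27.4 MHz, appears at 21.4 MHz.
212.8 MHz mod fs = 48.4 MHz.
48.4 MHz > fs/2 = 27.4 MHz, folds to fs − 48.4 MHz = 6.4 MHz.
33.4 MHz > fs/2 = 27.4 MHz, folds to fs − 33.4 MHz = 21.4 MHz.
84.2 MHz mod fs = 29.4 MHz.
29.4 MHz > fs/2 = 27.4 MHz, folds to fs − 29.4 MHz = 25.4 MHz.
33.4 MHz and 76.2 MHz both map to 21.4 MHz.

33.4 MHz, 76.2 MHz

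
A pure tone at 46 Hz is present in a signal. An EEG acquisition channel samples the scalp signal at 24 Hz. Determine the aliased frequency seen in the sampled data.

2 Hz

46 Hz mod fs = 22 Hz.
22 Hz > fs/2 = 12 Hz, folds to fs − 22 Hz = 2 Hz.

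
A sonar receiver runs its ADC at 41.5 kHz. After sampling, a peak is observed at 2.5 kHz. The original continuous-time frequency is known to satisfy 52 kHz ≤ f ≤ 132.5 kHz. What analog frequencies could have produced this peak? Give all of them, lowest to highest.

Frequencies that alias to 2.5 kHz are k·fs ± 2.5 kHz for integer k ≥ 0.
k=0: 2.5 kHz.
k=1: 39 kHz, 44 kHz.
k=2: 80.5 kHz, 85.5 kHz.
k=3: 122 kHz, 127 kHz.
k=4: 163.5 kHz, 168.5 kHz.
Within [52 kHz, 132.5 kHz]: 80.5 kHz, 85.5 kHz, 122 kHz, 127 kHz.

80.5 kHz, 85.5 kHz, 122 kHz, 127 kHz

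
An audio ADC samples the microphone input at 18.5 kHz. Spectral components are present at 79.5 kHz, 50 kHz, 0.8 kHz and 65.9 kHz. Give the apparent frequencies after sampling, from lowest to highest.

0.8 kHz, 5.5 kHz, 8.1 kHz

fs/2 = 9.25 kHz.
79.5 kHz mod fs = 5.5 kHz.
5.5 kHz ≤ fs/2 = 9.25 kHz, appears at 5.5 kHz.
50 kHz mod fs = 13 kHz.
13 kHz > fs/2 = 9.25 kHz, folds to fs − 13 kHz = 5.5 kHz.
0.8 kHz ≤ fs/2 = 9.25 kHz, passes unchanged.
65.9 kHz mod fs = 10.4 kHz.
10.4 kHz > fs/2 = 9.25 kHz, folds to fs − 10.4 kHz = 8.1 kHz.
Distinct values: {0.8 kHz, 5.5 kHz, 8.1 kHz}.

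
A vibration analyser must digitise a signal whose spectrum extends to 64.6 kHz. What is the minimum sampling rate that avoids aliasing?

129.2 kHz

Nyquist rate = 2 × 64.6 kHz = 129.2 kHz.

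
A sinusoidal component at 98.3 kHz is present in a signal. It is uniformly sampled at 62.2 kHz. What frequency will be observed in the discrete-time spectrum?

98.3 kHz mod fs = 36.1 kHz.
36.1 kHz > fs/2 = 31.1 kHz, folds to fs − 36.1 kHz = 26.1 kHz.

26.1 kHz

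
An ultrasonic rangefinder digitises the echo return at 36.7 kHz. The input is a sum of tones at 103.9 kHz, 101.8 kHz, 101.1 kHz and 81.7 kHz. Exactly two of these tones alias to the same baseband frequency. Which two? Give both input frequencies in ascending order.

81.7 kHz, 101.8 kHz

fs/2 = 18.35 kHz.
103.9 kHz mod fs = 30.5 kHz.
30.5 kHz > fs/2 = 18.35 kHz, folds to fs − 30.5 kHz = 6.2 kHz.
101.8 kHz mod fs = 28.4 kHz.
28.4 kHz > fs/2 = 18.35 kHz, folds to fs − 28.4 kHz = 8.3 kHz.
101.1 kHz mod fs = 27.7 kHz.
27.7 kHz > fs/2 = 18.35 kHz, folds to fs − 27.7 kHz = 9 kHz.
81.7 kHz mod fs = 8.3 kHz.
8.3 kHz ≤ fs/2 = 18.35 kHz, appears at 8.3 kHz.
81.7 kHz and 101.8 kHz both map to 8.3 kHz.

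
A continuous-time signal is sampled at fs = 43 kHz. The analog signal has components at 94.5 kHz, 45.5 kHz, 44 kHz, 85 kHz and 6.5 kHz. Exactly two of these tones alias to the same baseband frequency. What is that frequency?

1 kHz

fs/2 = 21.5 kHz.
94.5 kHz mod fs = 8.5 kHz.
8.5 kHz ≤ fs/2 = 21.5 kHz, appears at 8.5 kHz.
45.5 kHz mod fs = 2.5 kHz.
2.5 kHz ≤ fs/2 = 21.5 kHz, appears at 2.5 kHz.
44 kHz mod fs = 1 kHz.
1 kHz ≤ fs/2 = 21.5 kHz, appears at 1 kHz.
85 kHz mod fs = 42 kHz.
42 kHz > fs/2 = 21.5 kHz, folds to fs − 42 kHz = 1 kHz.
6.5 kHz ≤ fs/2 = 21.5 kHz, passes unchanged.
44 kHz and 85 kHz both map to 1 kHz.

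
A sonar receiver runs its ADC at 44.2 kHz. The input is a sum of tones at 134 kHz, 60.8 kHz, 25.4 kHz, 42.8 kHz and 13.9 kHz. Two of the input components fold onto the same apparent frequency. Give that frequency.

1.4 kHz

fs/2 = 22.1 kHz.
134 kHz mod fs = 1.4 kHz.
1.4 kHz ≤ fs/2 = 22.1 kHz, appears at 1.4 kHz.
60.8 kHz mod fs = 16.6 kHz.
16.6 kHz ≤ fs/2 = 22.1 kHz, appears at 16.6 kHz.
25.4 kHz > fs/2 = 22.1 kHz, folds to fs − 25.4 kHz = 18.8 kHz.
42.8 kHz > fs/2 = 22.1 kHz, folds to fs − 42.8 kHz = 1.4 kHz.
13.9 kHz ≤ fs/2 = 22.1 kHz, passes unchanged.
42.8 kHz and 134 kHz both map to 1.4 kHz.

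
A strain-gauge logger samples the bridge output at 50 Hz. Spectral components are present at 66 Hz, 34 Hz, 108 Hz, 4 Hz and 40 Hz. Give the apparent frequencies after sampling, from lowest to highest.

fs/2 = 25 Hz.
66 Hz mod fs = 16 Hz.
16 Hz ≤ fs/2 = 25 Hz, appears at 16 Hz.
34 Hz > fs/2 = 25 Hz, folds to fs − 34 Hz = 16 Hz.
108 Hz mod fs = 8 Hz.
8 Hz ≤ fs/2 = 25 Hz, appears at 8 Hz.
4 Hz ≤ fs/2 = 25 Hz, passes unchanged.
40 Hz > fs/2 = 25 Hz, folds to fs − 40 Hz = 10 Hz.
Distinct values: {4 Hz, 8 Hz, 10 Hz, 16 Hz}.

4 Hz, 8 Hz, 10 Hz, 16 Hz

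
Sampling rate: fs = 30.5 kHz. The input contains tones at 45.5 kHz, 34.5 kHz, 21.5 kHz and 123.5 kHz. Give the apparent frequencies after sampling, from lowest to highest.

1.5 kHz, 4 kHz, 9 kHz, 15 kHz

fs/2 = 15.25 kHz.
45.5 kHz mod fs = 15 kHz.
15 kHz ≤ fs/2 = 15.25 kHz, appears at 15 kHz.
34.5 kHz mod fs = 4 kHz.
4 kHz ≤ fs/2 = 15.25 kHz, appears at 4 kHz.
21.5 kHz > fs/2 = 15.25 kHz, folds to fs − 21.5 kHz = 9 kHz.
123.5 kHz mod fs = 1.5 kHz.
1.5 kHz ≤ fs/2 = 15.25 kHz, appears at 1.5 kHz.
Distinct values: {1.5 kHz, 4 kHz, 9 kHz, 15 kHz}.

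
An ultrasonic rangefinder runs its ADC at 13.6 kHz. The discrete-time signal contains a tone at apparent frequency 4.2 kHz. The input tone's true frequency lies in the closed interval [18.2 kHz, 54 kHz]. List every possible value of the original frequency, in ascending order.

23 kHz, 31.4 kHz, 36.6 kHz, 45 kHz, 50.2 kHz

Frequencies that alias to 4.2 kHz are k·fs ± 4.2 kHz for integer k ≥ 0.
k=0: 4.2 kHz.
k=1: 9.4 kHz, 17.8 kHz.
k=2: 23 kHz, 31.4 kHz.
k=3: 36.6 kHz, 45 kHz.
k=4: 50.2 kHz, 58.6 kHz.
k=5: 63.8 kHz, 72.2 kHz.
Within [18.2 kHz, 54 kHz]: 23 kHz, 31.4 kHz, 36.6 kHz, 45 kHz, 50.2 kHz.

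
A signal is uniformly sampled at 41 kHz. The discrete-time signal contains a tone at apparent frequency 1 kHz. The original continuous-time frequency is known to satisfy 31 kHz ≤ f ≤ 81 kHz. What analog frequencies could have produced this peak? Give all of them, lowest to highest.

40 kHz, 42 kHz, 81 kHz

Frequencies that alias to 1 kHz are k·fs ± 1 kHz for integer k ≥ 0.
k=0: 1 kHz.
k=1: 40 kHz, 42 kHz.
k=2: 81 kHz, 83 kHz.
k=3: 122 kHz, 124 kHz.
Within [31 kHz, 81 kHz]: 40 kHz, 42 kHz, 81 kHz.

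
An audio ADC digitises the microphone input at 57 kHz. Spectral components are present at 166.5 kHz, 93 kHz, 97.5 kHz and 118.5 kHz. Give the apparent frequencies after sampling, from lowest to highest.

fs/2 = 28.5 kHz.
166.5 kHz mod fs = 52.5 kHz.
52.5 kHz > fs/2 = 28.5 kHz, folds to fs − 52.5 kHz = 4.5 kHz.
93 kHz mod fs = 36 kHz.
36 kHz > fs/2 = 28.5 kHz, folds to fs − 36 kHz = 21 kHz.
97.5 kHz mod fs = 40.5 kHz.
40.5 kHz > fs/2 = 28.5 kHz, folds to fs − 40.5 kHz = 16.5 kHz.
118.5 kHz mod fs = 4.5 kHz.
4.5 kHz ≤ fs/2 = 28.5 kHz, appears at 4.5 kHz.
Distinct values: {4.5 kHz, 16.5 kHz, 21 kHz}.

4.5 kHz, 16.5 kHz, 21 kHz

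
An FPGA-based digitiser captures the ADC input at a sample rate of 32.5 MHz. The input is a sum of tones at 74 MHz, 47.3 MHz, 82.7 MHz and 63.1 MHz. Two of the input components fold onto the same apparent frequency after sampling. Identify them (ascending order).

fs/2 = 16.25 MHz.
74 MHz mod fs = 9 MHz.
9 MHz ≤ fs/2 = 16.25 MHz, appears at 9 MHz.
47.3 MHz mod fs = 14.8 MHz.
14.8 MHz ≤ fs/2 = 16.25 MHz, appears at 14.8 MHz.
82.7 MHz mod fs = 17.7 MHz.
17.7 MHz > fs/2 = 16.25 MHz, folds to fs − 17.7 MHz = 14.8 MHz.
63.1 MHz mod fs = 30.6 MHz.
30.6 MHz > fs/2 = 16.25 MHz, folds to fs − 30.6 MHz = 1.9 MHz.
47.3 MHz and 82.7 MHz both map to 14.8 MHz.

47.3 MHz, 82.7 MHz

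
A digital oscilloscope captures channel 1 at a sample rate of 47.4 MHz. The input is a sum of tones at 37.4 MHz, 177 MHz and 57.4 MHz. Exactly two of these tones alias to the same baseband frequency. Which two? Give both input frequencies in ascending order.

fs/2 = 23.7 MHz.
37.4 MHz > fs/2 = 23.7 MHz, folds to fs − 37.4 MHz = 10 MHz.
177 MHz mod fs = 34.8 MHz.
34.8 MHz > fs/2 = 23.7 MHz, folds to fs − 34.8 MHz = 12.6 MHz.
57.4 MHz mod fs = 10 MHz.
10 MHz ≤ fs/2 = 23.7 MHz, appears at 10 MHz.
37.4 MHz and 57.4 MHz both map to 10 MHz.

37.4 MHz, 57.4 MHz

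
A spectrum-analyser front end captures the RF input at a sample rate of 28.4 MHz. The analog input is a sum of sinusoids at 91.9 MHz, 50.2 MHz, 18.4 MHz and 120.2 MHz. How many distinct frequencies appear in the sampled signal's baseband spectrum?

fs/2 = 14.2 MHz.
91.9 MHz mod fs = 6.7 MHz.
6.7 MHz ≤ fs/2 = 14.2 MHz, appears at 6.7 MHz.
50.2 MHz mod fs = 21.8 MHz.
21.8 MHz > fs/2 = 14.2 MHz, folds to fs − 21.8 MHz = 6.6 MHz.
18.4 MHz > fs/2 = 14.2 MHz, folds to fs − 18.4 MHz = 10 MHz.
120.2 MHz mod fs = 6.6 MHz.
6.6 MHz ≤ fs/2 = 14.2 MHz, appears at 6.6 MHz.
Distinct values: {6.6 MHz, 6.7 MHz, 10 MHz} → 3.

3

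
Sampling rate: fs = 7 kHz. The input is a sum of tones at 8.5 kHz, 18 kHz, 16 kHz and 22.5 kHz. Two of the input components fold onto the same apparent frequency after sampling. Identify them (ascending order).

fs/2 = 3.5 kHz.
8.5 kHz mod fs = 1.5 kHz.
1.5 kHz ≤ fs/2 = 3.5 kHz, appears at 1.5 kHz.
18 kHz mod fs = 4 kHz.
4 kHz > fs/2 = 3.5 kHz, folds to fs − 4 kHz = 3 kHz.
16 kHz mod fs = 2 kHz.
2 kHz ≤ fs/2 = 3.5 kHz, appears at 2 kHz.
22.5 kHz mod fs = 1.5 kHz.
1.5 kHz ≤ fs/2 = 3.5 kHz, appears at 1.5 kHz.
8.5 kHz and 22.5 kHz both map to 1.5 kHz.

8.5 kHz, 22.5 kHz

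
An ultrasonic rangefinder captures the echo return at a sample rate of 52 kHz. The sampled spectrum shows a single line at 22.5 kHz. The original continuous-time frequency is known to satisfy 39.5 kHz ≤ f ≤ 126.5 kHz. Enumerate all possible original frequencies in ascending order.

Frequencies that alias to 22.5 kHz are k·fs ± 22.5 kHz for integer k ≥ 0.
k=0: 22.5 kHz.
k=1: 29.5 kHz, 74.5 kHz.
k=2: 81.5 kHz, 126.5 kHz.
k=3: 133.5 kHz, 178.5 kHz.
Within [39.5 kHz, 126.5 kHz]: 74.5 kHz, 81.5 kHz, 126.5 kHz.

74.5 kHz, 81.5 kHz, 126.5 kHz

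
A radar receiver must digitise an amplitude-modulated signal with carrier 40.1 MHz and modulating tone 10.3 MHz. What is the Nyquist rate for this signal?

AM sidebands sit at fc ± fm = 29.8 MHz and 50.4 MHz.
Highest-frequency component: 50.4 MHz.
Nyquist rate = 2 × 50.4 MHz = 100.8 MHz.

100.8 MHz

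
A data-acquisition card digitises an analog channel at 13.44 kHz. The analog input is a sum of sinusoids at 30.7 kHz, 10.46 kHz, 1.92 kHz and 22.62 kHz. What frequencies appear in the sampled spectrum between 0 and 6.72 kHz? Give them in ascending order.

1.92 kHz, 2.98 kHz, 3.82 kHz, 4.26 kHz

fs/2 = 6.72 kHz.
30.7 kHz mod fs = 3.82 kHz.
3.82 kHz ≤ fs/2 = 6.72 kHz, appears at 3.82 kHz.
10.46 kHz > fs/2 = 6.72 kHz, folds to fs − 10.46 kHz = 2.98 kHz.
1.92 kHz ≤ fs/2 = 6.72 kHz, passes unchanged.
22.62 kHz mod fs = 9.18 kHz.
9.18 kHz > fs/2 = 6.72 kHz, folds to fs − 9.18 kHz = 4.26 kHz.
Distinct values: {1.92 kHz, 2.98 kHz, 3.82 kHz, 4.26 kHz}.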